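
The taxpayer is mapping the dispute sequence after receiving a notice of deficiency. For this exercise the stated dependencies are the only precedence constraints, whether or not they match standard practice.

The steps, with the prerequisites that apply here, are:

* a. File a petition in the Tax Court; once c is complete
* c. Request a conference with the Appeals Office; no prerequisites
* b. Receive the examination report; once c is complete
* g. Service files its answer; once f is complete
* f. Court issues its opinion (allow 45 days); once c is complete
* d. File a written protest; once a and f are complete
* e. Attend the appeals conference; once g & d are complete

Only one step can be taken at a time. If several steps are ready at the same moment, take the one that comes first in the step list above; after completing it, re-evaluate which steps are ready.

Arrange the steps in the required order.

c, a, b, f, g, d, e

Only c has no prerequisites, so it is first.
Ready: a, b and f. a is listed earlier → a.
Ready: b and f. b is listed earlier → b.
f needed c, now all done → f.
Ready: g and d. g is listed earlier → g.
d needed a and f, now all done → d.
e needed g and d, now all done → e.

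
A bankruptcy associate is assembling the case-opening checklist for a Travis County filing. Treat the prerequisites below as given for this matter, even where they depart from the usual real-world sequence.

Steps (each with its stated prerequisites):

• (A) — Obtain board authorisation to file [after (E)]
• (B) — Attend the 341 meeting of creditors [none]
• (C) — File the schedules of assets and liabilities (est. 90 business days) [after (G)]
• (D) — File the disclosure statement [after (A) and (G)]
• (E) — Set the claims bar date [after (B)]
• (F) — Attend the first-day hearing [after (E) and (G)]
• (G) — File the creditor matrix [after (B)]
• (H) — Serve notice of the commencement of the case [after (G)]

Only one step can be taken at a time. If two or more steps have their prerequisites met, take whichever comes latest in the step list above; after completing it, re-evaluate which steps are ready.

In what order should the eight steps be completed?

(B) → (G) → (H) → (E) → (F) → (C) → (A) → (D)

(B) has no prerequisites → (B) first.
(G) and (E) are both available; (G) is listed later → (G).
(H), (E) and (C) are all available; (H) is listed later → (H).
(E) and (C) are both available; (E) is listed later → (E).
(F) and (A) now also ready, so the ready set is {(F), (C), (A)}; (F) is listed later → (F).
Now (C) and (A) have their prerequisites met. (C) is listed later, so (C) next.
That leaves (A) as the only ready step → (A).
(D) needed (G) and (A), now all done → (D).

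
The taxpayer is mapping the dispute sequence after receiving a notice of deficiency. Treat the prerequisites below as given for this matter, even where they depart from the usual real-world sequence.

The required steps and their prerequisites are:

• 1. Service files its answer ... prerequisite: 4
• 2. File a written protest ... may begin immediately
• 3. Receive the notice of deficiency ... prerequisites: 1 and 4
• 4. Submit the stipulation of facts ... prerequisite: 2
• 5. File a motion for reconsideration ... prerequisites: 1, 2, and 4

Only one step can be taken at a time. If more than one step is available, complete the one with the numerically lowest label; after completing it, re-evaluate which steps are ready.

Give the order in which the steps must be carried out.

2 4 1 3 5

Only 2 has no prerequisites, so it is first.
4 is the only step now ready → 4.
That leaves 1 as the only ready step → 1.
Now 3 and 5 have their prerequisites met. 3 has the earlier label, so 3 next.
That leaves 5 as the only ready step → 5.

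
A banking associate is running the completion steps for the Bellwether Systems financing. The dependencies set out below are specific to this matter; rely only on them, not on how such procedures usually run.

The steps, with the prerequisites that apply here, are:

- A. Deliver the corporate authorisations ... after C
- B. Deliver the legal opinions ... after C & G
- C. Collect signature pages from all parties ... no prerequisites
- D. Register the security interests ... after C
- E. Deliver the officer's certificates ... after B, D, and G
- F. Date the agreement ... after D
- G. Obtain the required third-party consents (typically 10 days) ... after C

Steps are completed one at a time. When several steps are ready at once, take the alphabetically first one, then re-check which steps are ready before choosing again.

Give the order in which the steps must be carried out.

C, A, D, F, G, B, E

C has no prerequisites → C first.
A, D and G are all available; A has the earlier label → A.
Now D and G have their prerequisites met. D has the earlier label, so D next.
Now F and G have their prerequisites met. F has the earlier label, so F next.
Next only G has its prerequisites met → G.
Next only B has its prerequisites met → B.
That leaves E as the only ready step → E.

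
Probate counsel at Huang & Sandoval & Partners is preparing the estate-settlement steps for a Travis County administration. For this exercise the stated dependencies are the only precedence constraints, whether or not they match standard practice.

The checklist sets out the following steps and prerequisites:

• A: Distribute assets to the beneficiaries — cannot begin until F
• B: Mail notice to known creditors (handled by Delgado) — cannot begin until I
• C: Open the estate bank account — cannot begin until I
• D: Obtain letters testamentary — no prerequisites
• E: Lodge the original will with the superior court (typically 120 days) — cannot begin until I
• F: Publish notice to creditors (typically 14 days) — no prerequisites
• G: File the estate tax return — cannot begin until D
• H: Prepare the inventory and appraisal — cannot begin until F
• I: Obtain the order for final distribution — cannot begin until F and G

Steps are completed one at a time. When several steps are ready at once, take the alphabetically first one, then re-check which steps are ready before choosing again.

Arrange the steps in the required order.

D F A G H I B C E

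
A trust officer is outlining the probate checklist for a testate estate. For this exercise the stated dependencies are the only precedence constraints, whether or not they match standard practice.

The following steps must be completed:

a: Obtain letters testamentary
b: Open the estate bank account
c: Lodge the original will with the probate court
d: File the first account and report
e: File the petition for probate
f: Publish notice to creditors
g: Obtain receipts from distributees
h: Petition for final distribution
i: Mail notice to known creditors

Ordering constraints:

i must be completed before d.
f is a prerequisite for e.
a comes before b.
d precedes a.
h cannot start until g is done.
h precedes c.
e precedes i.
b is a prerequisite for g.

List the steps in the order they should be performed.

f e i d a b g h c

f is the only step with nothing outstanding, so it goes first.
e needed f, now all done → e.
i is the only step now ready → i.
d needed i, now all done → d.
That leaves a as the only ready step → a.
That leaves b as the only ready step → b.
g needed b, now all done → g.
Next only h has its prerequisites met → h.
c needed h, now all done → c.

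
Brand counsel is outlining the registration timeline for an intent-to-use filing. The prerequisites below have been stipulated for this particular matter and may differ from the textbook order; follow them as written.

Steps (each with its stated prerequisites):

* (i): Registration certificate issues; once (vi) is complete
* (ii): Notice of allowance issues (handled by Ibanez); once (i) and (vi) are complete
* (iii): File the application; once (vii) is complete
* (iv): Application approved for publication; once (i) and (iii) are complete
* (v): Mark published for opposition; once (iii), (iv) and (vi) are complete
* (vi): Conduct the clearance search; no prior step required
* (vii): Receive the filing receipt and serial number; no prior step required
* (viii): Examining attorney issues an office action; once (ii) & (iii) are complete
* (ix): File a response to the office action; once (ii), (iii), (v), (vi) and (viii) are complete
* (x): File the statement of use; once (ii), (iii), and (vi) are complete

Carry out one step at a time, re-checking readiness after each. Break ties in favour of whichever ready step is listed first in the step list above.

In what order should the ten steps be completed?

Nothing is required for (vi) and (vii). (vi) is listed earlier → (vi) first.
Ready: (i) and (vii). (i) is listed earlier → (i).
(ii) now also ready, so the ready set is {(ii), (vii)}; (ii) is listed earlier → (ii).
That leaves (vii) as the only ready step → (vii).
Next only (iii) has its prerequisites met → (iii).
(iv), (viii) and (x) are all available; (iv) is listed earlier → (iv).
(v), (viii) and (x) are all available; (v) is listed earlier → (v).
(viii) and (x) are both available; (viii) is listed earlier → (viii).
(ix) now also ready, so the ready set is {(ix), (x)}; (ix) is listed earlier → (ix).
(x) is the only step now ready → (x).

(vi), (i), (ii), (vii), (iii), (iv), (v), (viii), (ix), (x)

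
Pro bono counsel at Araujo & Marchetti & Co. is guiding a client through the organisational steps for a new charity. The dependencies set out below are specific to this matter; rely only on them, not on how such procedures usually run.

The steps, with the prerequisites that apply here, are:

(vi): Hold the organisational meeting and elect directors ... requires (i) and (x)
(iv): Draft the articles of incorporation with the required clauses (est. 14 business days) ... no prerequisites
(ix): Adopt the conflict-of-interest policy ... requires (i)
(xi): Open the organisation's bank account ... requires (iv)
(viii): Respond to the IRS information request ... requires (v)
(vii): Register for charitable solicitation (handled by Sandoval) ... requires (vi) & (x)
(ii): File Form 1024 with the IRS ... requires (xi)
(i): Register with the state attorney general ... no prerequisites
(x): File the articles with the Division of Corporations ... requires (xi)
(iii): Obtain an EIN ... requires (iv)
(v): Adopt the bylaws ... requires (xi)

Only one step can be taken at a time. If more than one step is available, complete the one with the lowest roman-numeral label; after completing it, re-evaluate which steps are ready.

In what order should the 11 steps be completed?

Nothing is required for (i) and (iv). (i) has the earlier label → (i) first.
Now (iv) and (ix) have their prerequisites met. (iv) has the earlier label, so (iv) next.
Now (iii), (ix) and (xi) have their prerequisites met. (iii) has the earlier label, so (iii) next.
Now (ix) and (xi) have their prerequisites met. (ix) has the earlier label, so (ix) next.
(xi) needed (iv), now all done → (xi).
Now (ii), (v) and (x) have their prerequisites met. (ii) has the earlier label, so (ii) next.
Ready: (v) and (x). (v) has the earlier label → (v).
(viii) now also ready, so the ready set is {(viii), (x)}; (viii) has the earlier label → (viii).
Next only (x) has its prerequisites met → (x).
(vi) needed (i) and (x), now all done → (vi).
(vii) is the only step now ready → (vii).

(i), (iv), (iii), (ix), (xi), (ii), (v), (viii), (x), (vi), (vii)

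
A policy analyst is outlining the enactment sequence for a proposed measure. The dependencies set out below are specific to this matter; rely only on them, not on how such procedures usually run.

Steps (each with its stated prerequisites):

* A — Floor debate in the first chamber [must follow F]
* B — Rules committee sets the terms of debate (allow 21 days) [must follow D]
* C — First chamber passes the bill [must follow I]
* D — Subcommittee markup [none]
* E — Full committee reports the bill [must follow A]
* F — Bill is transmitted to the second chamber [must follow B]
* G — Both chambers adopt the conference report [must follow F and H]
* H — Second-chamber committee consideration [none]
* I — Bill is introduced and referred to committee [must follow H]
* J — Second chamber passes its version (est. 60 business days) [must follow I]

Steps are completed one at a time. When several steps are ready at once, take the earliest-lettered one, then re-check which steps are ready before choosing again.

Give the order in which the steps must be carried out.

Nothing is required for D and H. D has the earlier label → D first.
B and H are both available; B has the earlier label → B.
F now also ready, so the ready set is {F, H}; F has the earlier label → F.
A and H are both available; A has the earlier label → A.
Ready: E and H. E has the earlier label → E.
Next only H has its prerequisites met → H.
Now G and I have their prerequisites met. G has the earlier label, so G next.
That leaves I as the only ready step → I.
C and J are both available; C has the earlier label → C.
That leaves J as the only ready step → J.

D B F A E H G I C J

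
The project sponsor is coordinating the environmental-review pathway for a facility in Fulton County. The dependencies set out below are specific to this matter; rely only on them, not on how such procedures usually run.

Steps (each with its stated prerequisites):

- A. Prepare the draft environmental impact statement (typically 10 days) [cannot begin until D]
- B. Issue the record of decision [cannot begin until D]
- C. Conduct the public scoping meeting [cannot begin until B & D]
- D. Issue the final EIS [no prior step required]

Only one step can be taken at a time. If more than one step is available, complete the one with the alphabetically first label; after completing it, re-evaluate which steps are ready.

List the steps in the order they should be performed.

D A B C

D is the only step with nothing outstanding, so it goes first.
Ready: A and B. A has the earlier label → A.
B is the only step now ready → B.
C is the only step now ready → C.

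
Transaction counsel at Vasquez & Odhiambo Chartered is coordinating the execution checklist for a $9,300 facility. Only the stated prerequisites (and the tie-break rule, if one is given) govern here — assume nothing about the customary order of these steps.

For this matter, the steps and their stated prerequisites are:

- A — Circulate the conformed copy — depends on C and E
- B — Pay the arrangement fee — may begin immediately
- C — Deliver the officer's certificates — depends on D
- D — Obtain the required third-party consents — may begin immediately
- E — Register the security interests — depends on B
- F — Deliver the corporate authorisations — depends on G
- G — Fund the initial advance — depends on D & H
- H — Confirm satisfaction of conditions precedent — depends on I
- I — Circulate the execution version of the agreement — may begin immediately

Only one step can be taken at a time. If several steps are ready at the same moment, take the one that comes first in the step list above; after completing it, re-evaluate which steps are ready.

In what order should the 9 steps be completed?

B, D, C, E, A, I, H, G, F

B, D and I have no prerequisites; B is listed earlier, so B is first.
E now also ready, so the ready set is {D, E, I}; D is listed earlier → D.
Now C, E and I have their prerequisites met. C is listed earlier, so C next.
Ready: E and I. E is listed earlier → E.
A now also ready, so the ready set is {A, I}; A is listed earlier → A.
I is the only step now ready → I.
That leaves H as the only ready step → H.
Next only G has its prerequisites met → G.
That leaves F as the only ready step → F.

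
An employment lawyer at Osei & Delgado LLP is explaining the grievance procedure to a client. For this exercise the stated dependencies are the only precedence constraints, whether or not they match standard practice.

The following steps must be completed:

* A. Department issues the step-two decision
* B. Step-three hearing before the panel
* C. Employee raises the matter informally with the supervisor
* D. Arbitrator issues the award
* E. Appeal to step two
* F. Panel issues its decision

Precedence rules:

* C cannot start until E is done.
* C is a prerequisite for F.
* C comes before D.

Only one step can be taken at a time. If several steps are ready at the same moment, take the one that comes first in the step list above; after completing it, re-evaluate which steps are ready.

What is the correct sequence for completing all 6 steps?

A, B and E have no prerequisites; A is listed earlier, so A is first.
Now B and E have their prerequisites met. B is listed earlier, so B next.
That leaves E as the only ready step → E.
C is the only step now ready → C.
D and F are both available; D is listed earlier → D.
That leaves F as the only ready step → F.

A → B → E → C → D → F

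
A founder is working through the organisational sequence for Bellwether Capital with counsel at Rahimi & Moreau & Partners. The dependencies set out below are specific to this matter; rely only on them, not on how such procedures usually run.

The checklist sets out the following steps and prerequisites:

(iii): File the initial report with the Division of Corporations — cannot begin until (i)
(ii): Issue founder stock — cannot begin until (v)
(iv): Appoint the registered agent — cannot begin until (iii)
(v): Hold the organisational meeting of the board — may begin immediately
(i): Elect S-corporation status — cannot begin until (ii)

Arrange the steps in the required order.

(v), (ii), (i), (iii), (iv)

(v) is the only step with nothing outstanding, so it goes first.
(ii) needed (v), now all done → (ii).
That leaves (i) as the only ready step → (i).
(iii) is the only step now ready → (iii).
(iv) is the only step now ready → (iv).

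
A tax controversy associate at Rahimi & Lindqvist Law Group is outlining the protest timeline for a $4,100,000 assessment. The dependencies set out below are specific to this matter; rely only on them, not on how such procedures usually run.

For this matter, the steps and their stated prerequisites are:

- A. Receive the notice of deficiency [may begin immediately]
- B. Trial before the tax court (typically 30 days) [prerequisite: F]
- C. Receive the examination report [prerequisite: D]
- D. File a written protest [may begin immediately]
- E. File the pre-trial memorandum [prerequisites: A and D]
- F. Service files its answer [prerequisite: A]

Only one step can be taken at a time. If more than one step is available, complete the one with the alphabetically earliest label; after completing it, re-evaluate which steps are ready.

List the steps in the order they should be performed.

Nothing is required for A and D. A has the earlier label → A first.
F now also ready, so the ready set is {D, F}; D has the earlier label → D.
Ready: C, E and F. C has the earlier label → C.
Ready: E and F. E has the earlier label → E.
That leaves F as the only ready step → F.
That leaves B as the only ready step → B.

A, D, C, E, F, B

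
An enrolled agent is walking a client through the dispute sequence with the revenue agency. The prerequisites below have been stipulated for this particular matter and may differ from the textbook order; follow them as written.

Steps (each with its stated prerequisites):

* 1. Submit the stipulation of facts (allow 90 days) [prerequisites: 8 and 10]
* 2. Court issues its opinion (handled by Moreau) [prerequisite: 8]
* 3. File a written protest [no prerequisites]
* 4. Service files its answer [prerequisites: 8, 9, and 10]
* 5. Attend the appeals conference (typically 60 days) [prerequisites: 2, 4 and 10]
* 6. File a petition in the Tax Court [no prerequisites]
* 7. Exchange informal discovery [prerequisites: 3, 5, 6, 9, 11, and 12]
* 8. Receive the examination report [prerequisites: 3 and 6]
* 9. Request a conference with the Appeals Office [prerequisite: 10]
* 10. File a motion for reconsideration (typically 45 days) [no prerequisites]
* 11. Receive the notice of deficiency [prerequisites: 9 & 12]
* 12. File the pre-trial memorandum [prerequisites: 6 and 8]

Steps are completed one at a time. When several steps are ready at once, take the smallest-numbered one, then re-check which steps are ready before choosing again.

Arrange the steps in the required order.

3, 6, 8, 2, 10, 1, 9, 4, 5, 12, 11, 7

3, 6 and 10 have no prerequisites; 3 has the earlier label, so 3 is first.
Ready: 6 and 10. 6 has the earlier label → 6.
Now 8 and 10 have their prerequisites met. 8 has the earlier label, so 8 next.
2 and 12 now also ready, so the ready set is {2, 10, 12}; 2 has the earlier label → 2.
Ready: 10 and 12. 10 has the earlier label → 10.
Ready: 1, 9 and 12. 1 has the earlier label → 1.
Ready: 9 and 12. 9 has the earlier label → 9.
4 now also ready, so the ready set is {4, 12}; 4 has the earlier label → 4.
5 now also ready, so the ready set is {5, 12}; 5 has the earlier label → 5.
That leaves 12 as the only ready step → 12.
That leaves 11 as the only ready step → 11.
That leaves 7 as the only ready step → 7.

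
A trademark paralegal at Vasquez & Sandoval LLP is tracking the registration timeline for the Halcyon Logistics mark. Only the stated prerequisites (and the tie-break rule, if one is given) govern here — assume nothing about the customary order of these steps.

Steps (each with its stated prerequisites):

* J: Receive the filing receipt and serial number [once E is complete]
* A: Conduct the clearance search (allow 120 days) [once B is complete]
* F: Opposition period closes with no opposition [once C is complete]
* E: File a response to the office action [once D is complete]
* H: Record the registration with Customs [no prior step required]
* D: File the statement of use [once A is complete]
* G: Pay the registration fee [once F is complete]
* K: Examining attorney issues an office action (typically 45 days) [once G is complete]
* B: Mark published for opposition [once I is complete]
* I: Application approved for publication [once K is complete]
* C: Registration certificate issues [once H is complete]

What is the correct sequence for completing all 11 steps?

H, C, F, G, K, I, B, A, D, E, J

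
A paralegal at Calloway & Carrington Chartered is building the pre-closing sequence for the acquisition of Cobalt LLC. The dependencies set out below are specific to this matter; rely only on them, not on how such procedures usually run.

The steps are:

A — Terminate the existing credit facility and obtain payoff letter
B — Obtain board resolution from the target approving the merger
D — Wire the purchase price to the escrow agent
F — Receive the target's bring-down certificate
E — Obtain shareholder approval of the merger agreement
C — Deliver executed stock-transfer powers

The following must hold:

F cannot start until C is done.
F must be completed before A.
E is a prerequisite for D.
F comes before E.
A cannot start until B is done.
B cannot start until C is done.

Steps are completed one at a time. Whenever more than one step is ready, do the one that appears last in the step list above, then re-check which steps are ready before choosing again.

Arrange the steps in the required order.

C is the only step with nothing outstanding, so it goes first.
F and B are both available; F is listed later → F.
E and B are both available; E is listed later → E.
D and B are both available; D is listed later → D.
B needed C, now all done → B.
That leaves A as the only ready step → A.

C, F, E, D, B, A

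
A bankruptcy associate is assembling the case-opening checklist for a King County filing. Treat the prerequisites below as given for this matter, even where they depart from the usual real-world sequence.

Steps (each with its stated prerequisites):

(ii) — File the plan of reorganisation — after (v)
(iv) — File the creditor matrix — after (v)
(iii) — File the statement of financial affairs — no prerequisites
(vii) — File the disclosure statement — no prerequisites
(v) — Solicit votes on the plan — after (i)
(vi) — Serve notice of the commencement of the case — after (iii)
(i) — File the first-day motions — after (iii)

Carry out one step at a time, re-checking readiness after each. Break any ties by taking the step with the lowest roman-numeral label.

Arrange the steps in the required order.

(iii) (i) (v) (ii) (iv) (vi) (vii)

Nothing is required for (iii) and (vii). (iii) has the earlier label → (iii) first.
(i) and (vi) now also ready, so the ready set is {(i), (vi), (vii)}; (i) has the earlier label → (i).
Ready: (v), (vi) and (vii). (v) has the earlier label → (v).
Now (ii), (iv), (vi) and (vii) have their prerequisites met. (ii) has the earlier label, so (ii) next.
Ready: (iv), (vi) and (vii). (iv) has the earlier label → (iv).
Ready: (vi) and (vii). (vi) has the earlier label → (vi).
Next only (vii) has its prerequisites met → (vii).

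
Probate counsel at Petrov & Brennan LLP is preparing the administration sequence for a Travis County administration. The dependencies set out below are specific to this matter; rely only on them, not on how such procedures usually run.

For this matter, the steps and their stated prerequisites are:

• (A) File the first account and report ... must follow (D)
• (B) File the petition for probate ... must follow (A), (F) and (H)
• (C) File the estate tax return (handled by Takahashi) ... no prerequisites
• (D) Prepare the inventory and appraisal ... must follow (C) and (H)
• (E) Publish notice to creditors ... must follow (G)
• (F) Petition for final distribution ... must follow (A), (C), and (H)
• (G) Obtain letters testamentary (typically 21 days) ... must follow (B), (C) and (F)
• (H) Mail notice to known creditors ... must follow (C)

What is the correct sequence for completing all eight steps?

(C) has no prerequisites → (C) first.
That leaves (H) as the only ready step → (H).
Next only (D) has its prerequisites met → (D).
(A) needed (D), now all done → (A).
That leaves (F) as the only ready step → (F).
(B) needed (A), (F) and (H), now all done → (B).
That leaves (G) as the only ready step → (G).
Next only (E) has its prerequisites met → (E).

(C) → (H) → (D) → (A) → (F) → (B) → (G) → (E)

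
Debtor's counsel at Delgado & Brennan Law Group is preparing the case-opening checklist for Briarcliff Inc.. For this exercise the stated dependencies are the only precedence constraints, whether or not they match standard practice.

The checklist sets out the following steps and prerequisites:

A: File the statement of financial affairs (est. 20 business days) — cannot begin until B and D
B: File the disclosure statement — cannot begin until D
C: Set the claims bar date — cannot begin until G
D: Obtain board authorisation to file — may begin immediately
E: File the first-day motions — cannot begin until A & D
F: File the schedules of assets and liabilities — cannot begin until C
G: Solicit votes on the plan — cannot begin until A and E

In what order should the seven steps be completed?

D, B, A, E, G, C, F

D is the only step with nothing outstanding, so it goes first.
That leaves B as the only ready step → B.
A needed B and D, now all done → A.
E is the only step now ready → E.
Next only G has its prerequisites met → G.
C is the only step now ready → C.
That leaves F as the only ready step → F.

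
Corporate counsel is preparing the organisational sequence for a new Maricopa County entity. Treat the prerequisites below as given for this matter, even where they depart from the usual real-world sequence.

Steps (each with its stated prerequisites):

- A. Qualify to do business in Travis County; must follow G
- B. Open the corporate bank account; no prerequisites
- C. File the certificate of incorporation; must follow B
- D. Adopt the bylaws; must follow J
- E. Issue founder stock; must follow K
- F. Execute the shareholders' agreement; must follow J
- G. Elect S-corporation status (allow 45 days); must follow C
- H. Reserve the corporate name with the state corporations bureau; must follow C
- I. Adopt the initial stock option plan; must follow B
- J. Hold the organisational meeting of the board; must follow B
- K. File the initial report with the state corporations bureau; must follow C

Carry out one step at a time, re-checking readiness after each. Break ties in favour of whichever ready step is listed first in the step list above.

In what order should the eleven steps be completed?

Only B has no prerequisites, so it is first.
C, I and J are all available; C is listed earlier → C.
G, H and K now also ready, so the ready set is {G, H, I, J, K}; G is listed earlier → G.
Ready: A, H, I, J and K. A is listed earlier → A.
Now H, I, J and K have their prerequisites met. H is listed earlier, so H next.
Ready: I, J and K. I is listed earlier → I.
Now J and K have their prerequisites met. J is listed earlier, so J next.
D and F now also ready, so the ready set is {D, F, K}; D is listed earlier → D.
F and K are both available; F is listed earlier → F.
Next only K has its prerequisites met → K.
E needed K, now all done → E.

B C G A H I J D F K E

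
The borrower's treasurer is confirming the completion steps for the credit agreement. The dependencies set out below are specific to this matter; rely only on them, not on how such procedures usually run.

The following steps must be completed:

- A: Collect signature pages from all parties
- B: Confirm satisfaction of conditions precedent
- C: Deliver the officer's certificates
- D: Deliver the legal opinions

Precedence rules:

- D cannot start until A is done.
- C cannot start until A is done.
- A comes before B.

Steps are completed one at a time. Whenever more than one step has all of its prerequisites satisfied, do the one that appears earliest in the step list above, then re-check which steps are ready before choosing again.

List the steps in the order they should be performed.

A B C D

A is the only step with nothing outstanding, so it goes first.
Ready: B, C and D. B is listed earlier → B.
C and D are both available; C is listed earlier → C.
D needed A, now all done → D.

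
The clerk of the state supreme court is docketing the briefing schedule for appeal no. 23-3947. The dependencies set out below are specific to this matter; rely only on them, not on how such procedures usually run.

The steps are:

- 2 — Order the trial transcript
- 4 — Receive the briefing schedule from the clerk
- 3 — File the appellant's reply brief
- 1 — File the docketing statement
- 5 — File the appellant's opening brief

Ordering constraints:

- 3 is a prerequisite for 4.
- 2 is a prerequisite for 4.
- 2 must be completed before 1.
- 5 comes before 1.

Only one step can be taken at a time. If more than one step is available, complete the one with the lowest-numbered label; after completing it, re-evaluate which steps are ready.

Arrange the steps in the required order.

2 → 3 → 4 → 5 → 1

Nothing is required for 2, 3 and 5. 2 has the earlier label → 2 first.
3 and 5 are both available; 3 has the earlier label → 3.
4 now also ready, so the ready set is {4, 5}; 4 has the earlier label → 4.
That leaves 5 as the only ready step → 5.
Next only 1 has its prerequisites met → 1.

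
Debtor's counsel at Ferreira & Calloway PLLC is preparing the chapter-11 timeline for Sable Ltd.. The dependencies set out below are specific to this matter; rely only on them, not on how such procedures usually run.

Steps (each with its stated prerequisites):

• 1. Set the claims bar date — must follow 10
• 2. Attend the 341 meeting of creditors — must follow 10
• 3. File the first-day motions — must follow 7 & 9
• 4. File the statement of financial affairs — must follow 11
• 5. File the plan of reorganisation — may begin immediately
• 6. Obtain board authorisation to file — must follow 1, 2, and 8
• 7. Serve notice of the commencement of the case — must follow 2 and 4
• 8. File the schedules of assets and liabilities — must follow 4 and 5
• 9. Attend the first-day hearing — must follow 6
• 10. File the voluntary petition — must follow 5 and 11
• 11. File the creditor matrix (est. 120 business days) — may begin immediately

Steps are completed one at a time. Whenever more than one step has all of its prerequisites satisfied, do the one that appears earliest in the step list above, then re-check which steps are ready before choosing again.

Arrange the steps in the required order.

5 and 11 have no prerequisites; 5 is listed earlier, so 5 is first.
Next only 11 has its prerequisites met → 11.
Now 4 and 10 have their prerequisites met. 4 is listed earlier, so 4 next.
8 now also ready, so the ready set is {8, 10}; 8 is listed earlier → 8.
That leaves 10 as the only ready step → 10.
1 and 2 are both available; 1 is listed earlier → 1.
2 needed 10, now all done → 2.
Now 6 and 7 have their prerequisites met. 6 is listed earlier, so 6 next.
Ready: 7 and 9. 7 is listed earlier → 7.
9 needed 6, now all done → 9.
3 needed 7 and 9, now all done → 3.

5, 11, 4, 8, 10, 1, 2, 6, 7, 9, 3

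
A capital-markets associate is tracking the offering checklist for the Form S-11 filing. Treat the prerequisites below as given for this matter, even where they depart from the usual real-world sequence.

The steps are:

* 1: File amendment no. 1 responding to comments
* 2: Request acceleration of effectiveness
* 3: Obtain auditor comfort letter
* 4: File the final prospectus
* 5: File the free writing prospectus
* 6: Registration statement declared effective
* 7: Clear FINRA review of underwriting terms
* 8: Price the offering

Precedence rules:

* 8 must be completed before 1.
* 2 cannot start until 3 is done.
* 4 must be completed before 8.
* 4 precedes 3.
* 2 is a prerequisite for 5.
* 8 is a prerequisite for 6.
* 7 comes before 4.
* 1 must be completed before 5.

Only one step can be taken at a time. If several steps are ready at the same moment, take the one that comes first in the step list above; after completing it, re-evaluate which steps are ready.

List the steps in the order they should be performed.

7 has no prerequisites → 7 first.
4 needed 7, now all done → 4.
Now 3 and 8 have their prerequisites met. 3 is listed earlier, so 3 next.
Now 2 and 8 have their prerequisites met. 2 is listed earlier, so 2 next.
Next only 8 has its prerequisites met → 8.
Ready: 1 and 6. 1 is listed earlier → 1.
Ready: 5 and 6. 5 is listed earlier → 5.
Next only 6 has its prerequisites met → 6.

7 4 3 2 8 1 5 6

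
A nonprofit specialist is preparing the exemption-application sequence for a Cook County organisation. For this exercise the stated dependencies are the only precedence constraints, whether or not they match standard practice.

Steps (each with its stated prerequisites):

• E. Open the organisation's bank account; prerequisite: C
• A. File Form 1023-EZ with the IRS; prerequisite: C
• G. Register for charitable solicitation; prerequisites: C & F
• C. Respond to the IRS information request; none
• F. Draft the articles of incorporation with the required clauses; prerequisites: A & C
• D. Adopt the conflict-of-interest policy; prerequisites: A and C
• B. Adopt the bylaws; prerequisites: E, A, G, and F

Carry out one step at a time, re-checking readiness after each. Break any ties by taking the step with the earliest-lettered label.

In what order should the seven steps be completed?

C has no prerequisites → C first.
A and E are both available; A has the earlier label → A.
Now D, E and F have their prerequisites met. D has the earlier label, so D next.
E and F are both available; E has the earlier label → E.
That leaves F as the only ready step → F.
G is the only step now ready → G.
That leaves B as the only ready step → B.

C A D E F G B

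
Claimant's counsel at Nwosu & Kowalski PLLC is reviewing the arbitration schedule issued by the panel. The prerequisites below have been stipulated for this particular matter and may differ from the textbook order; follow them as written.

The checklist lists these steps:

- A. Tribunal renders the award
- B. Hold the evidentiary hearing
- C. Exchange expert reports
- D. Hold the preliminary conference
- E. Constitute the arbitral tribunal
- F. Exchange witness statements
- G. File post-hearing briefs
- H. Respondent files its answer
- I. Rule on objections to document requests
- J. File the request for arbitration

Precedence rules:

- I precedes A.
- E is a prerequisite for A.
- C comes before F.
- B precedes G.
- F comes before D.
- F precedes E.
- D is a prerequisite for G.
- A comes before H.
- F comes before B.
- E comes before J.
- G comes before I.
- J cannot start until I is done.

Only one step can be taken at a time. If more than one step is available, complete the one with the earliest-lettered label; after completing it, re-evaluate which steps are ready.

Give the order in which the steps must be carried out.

C, F, B, D, E, G, I, A, H, J

C has no prerequisites → C first.
F is the only step now ready → F.
Now B, D and E have their prerequisites met. B has the earlier label, so B next.
D and E are both available; D has the earlier label → D.
G now also ready, so the ready set is {E, G}; E has the earlier label → E.
G needed B and D, now all done → G.
That leaves I as the only ready step → I.
Now A and J have their prerequisites met. A has the earlier label, so A next.
Ready: H and J. H has the earlier label → H.
Next only J has its prerequisites met → J.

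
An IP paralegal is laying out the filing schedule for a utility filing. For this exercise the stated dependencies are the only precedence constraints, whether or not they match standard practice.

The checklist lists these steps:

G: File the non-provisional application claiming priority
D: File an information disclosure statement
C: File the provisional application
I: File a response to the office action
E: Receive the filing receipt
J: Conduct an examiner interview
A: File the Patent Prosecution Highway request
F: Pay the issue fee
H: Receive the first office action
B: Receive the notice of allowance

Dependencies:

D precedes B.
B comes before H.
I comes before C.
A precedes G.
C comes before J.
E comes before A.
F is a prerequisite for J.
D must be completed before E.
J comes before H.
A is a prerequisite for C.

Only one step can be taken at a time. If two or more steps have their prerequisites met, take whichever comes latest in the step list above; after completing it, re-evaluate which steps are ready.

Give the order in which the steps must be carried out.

Nothing is required for F, I and D. F is listed later → F first.
Now I and D have their prerequisites met. I is listed later, so I next.
Next only D has its prerequisites met → D.
B and E are both available; B is listed later → B.
E is the only step now ready → E.
A needed E, now all done → A.
Ready: C and G. C is listed later → C.
J now also ready, so the ready set is {J, G}; J is listed later → J.
H now also ready, so the ready set is {H, G}; H is listed later → H.
G needed A, now all done → G.

F I D B E A C J H G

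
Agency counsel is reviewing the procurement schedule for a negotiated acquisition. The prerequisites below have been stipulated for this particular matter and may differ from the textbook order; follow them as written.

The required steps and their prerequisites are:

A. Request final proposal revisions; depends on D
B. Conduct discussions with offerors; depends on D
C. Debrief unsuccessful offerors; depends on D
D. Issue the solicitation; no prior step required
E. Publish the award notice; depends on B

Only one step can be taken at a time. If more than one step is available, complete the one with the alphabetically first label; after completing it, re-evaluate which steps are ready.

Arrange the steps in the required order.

D, A, B, C, E

Only D has no prerequisites, so it is first.
Now A, B and C have their prerequisites met. A has the earlier label, so A next.
Now B and C have their prerequisites met. B has the earlier label, so B next.
Ready: C and E. C has the earlier label → C.
Next only E has its prerequisites met → E.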